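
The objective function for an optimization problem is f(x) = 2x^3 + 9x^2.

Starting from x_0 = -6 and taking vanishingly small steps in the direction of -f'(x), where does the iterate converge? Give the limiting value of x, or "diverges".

f'(x) = 6x(x + 3), so f'(-6) = 108.
Gradient descent moves in the -f' direction, i.e. x is decreasing.
There is no critical point below x=-6, and f' keeps the same sign, so the iterate runs off to −∞.

diverges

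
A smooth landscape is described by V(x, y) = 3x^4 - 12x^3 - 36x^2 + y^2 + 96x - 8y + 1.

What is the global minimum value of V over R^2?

V(x,y) separates as P(x) + Q(y) + 1, so its minimum is min P + min Q + 1.
P'(x) = 12(x - 4)(x - 1)(x + 2) vanishes at x ∈ {-2, 1, 4}; Q'(y) = 2y - 8 vanishes at y ∈ {4}.
Local minima of P (where P''>0): P(-2)=-192, P(4)=-192. Local minima of Q: Q(4)=-16.
So the global minimum of V is P(-2) + Q(4) + 1 = -192 − 16 + 1 = -207, attained at (-2, 4).

-207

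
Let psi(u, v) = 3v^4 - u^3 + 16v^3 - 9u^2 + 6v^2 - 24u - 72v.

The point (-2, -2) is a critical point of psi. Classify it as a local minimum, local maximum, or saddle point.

The mixed partial ∂²psi/∂u∂v is 0, so the Hessian at any point is diag(psi_uu, psi_vv) = diag(-6(u + 3), 12(3v^2 + 8v + 1)).
At (-2, -2): H = diag(-6, -36).
Both eigenvalues are negative, so H is negative definite: a local maximum.

local maximum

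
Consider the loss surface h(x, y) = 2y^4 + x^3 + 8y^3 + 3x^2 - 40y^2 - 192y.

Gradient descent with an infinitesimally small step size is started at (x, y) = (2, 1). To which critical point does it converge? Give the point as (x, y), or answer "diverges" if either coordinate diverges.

(0, 3)

h is separable, so gradient descent decouples: x follows -∂h/∂x, y follows -∂h/∂y.
∂h/∂x = 3x(x + 2); at x=2 this is 24, so x decreases.
∂h/∂y = 8(y - 3)(y + 2)(y + 4); at y=1 this is -240, so y increases.
x converges to its nearest critical value 0 (a local min of the x-part); y converges to 3. The iterate converges to (0, 3).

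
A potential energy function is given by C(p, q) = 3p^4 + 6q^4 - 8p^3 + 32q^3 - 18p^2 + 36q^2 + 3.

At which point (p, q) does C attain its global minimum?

C(p,q) separates as A(p) + B(q) + 3, so its minimum is min A + min B + 3.
A'(p) = 12p(p - 3)(p + 1) vanishes at p ∈ {-1, 0, 3}; B'(q) = 24q(q + 1)(q + 3) vanishes at q ∈ {-3, -1, 0}.
Local minima of A (where A''>0): A(-1)=-7, A(3)=-135. Local minima of B: B(-3)=-54, B(0)=0.
So the global minimum of C is A(3) + B(-3) + 3 = -135 − 54 + 3 = -186, attained at (3, -3).

(3, -3)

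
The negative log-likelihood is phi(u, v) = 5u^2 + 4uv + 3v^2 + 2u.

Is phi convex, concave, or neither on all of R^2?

phi is quadratic, so its Hessian is the constant matrix H = [[10, 4], [4, 6]].
det(H) = 44, tr(H) = 16.
det(H) > 0 and tr(H) > 0, so H is positive definite everywhere: convex.

convex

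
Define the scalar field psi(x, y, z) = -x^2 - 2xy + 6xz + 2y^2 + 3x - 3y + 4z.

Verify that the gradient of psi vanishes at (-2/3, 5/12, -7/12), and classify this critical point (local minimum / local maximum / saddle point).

∇psi = (-2x - 2y + 6z + 3, -2x + 4y - 3, 6x + 4); substituting (-2/3, 5/12, -7/12) gives ∇psi = (0, 0, 0), so (-2/3, 5/12, -7/12) is indeed a critical point.
The Hessian is constant: H = [[-2, -2, 6], [-2, 4, 0], [6, 0, 0]].
Leading principal minors: Δ₁ = -2, Δ₂ = -12, Δ₃ = -144.
The minors fit neither the all-positive nor the alternating-sign pattern, so H is indefinite: a saddle point.

saddle point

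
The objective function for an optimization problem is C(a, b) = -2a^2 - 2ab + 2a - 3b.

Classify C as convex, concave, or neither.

neither

C is quadratic, so its Hessian is the constant matrix H = [[-4, -2], [-2, 0]].
det(H) = -4, tr(H) = -4.
det(H) < 0, so H is indefinite: neither convex nor concave.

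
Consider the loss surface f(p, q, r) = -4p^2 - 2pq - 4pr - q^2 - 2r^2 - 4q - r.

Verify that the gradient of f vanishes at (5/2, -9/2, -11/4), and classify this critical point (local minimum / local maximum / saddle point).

∇f = (-8p - 2q - 4r, -2p - 2q - 4, -4p - 4r - 1); substituting (5/2, -9/2, -11/4) gives ∇f = (0, 0, 0), so (5/2, -9/2, -11/4) is indeed a critical point.
The Hessian is constant: H = [[-8, -2, -4], [-2, -2, 0], [-4, 0, -4]].
Leading principal minors: Δ₁ = -8, Δ₂ = 12, Δ₃ = -16.
The minors alternate sign starting negative (−, +, −), so H is negative definite: a local maximum.

local maximum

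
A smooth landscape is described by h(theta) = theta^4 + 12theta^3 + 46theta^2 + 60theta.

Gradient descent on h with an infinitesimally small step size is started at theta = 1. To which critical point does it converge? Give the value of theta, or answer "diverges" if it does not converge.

-1

h'(theta) = 4(theta + 1)(theta + 3)(theta + 5), so h'(1) = 192.
Gradient descent moves in the -h' direction, i.e. theta is decreasing.
The nearest critical point in that direction is theta = -1, where h'' = 32 > 0 (a local minimum). The iterate converges there.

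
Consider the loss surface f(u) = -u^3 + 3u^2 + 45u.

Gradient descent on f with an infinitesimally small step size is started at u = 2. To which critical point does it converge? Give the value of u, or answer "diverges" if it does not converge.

-3

f'(u) = -3(u - 5)(u + 3), so f'(2) = 45.
Gradient descent moves in the -f' direction, i.e. u is decreasing.
The nearest critical point in that direction is u = -3, where f'' = 24 > 0 (a local minimum). The iterate converges there.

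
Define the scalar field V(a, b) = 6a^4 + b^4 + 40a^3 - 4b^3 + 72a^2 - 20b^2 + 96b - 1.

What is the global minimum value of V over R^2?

V(a,b) separates as P(a) + Q(b) − 1, so its minimum is min P + min Q − 1.
P'(a) = 24a(a + 2)(a + 3) vanishes at a ∈ {-3, -2, 0}; Q'(b) = 4(b - 4)(b - 2)(b + 3) vanishes at b ∈ {-3, 2, 4}.
Local minima of P (where P''>0): P(-3)=54, P(0)=0. Local minima of Q: Q(-3)=-279, Q(4)=64.
So the global minimum of V is P(0) + Q(-3) − 1 = 0 − 279 − 1 = -280, attained at (0, -3).

-280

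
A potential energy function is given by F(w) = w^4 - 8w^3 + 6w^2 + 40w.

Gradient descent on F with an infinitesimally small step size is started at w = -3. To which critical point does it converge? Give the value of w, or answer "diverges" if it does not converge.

-1

F'(w) = 4(w - 5)(w - 2)(w + 1), so F'(-3) = -320.
Gradient descent moves in the -F' direction, i.e. w is increasing.
The nearest critical point in that direction is w = -1, where F'' = 72 > 0 (a local minimum). The iterate converges there.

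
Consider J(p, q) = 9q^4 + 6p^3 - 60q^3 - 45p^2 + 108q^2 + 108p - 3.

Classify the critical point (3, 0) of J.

local minimum

The mixed partial ∂²J/∂p∂q is 0, so the Hessian at any point is diag(J_pp, J_qq) = diag(18(2p - 5), 36(3q^2 - 10q + 6)).
At (3, 0): H = diag(18, 216).
Both eigenvalues are positive, so H is positive definite: a local minimum.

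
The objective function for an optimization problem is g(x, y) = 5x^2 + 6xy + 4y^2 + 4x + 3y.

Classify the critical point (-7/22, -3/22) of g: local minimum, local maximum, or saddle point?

local minimum

The Hessian of g is constant: H = [[10, 6], [6, 8]].
det(H) = 10·8 − 6² = 44.
det(H) > 0 and tr(H) = 18 > 0, so H is positive definite and the point is a local minimum.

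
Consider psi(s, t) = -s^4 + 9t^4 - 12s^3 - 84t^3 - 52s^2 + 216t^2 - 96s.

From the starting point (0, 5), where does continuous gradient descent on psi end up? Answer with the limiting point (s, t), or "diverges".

diverges

psi is separable, so gradient descent decouples: s follows -∂psi/∂s, t follows -∂psi/∂t.
∂psi/∂s = -4(s + 2)(s + 3)(s + 4); at s=0 this is -96, so s increases.
∂psi/∂t = 36t(t - 4)(t - 3); at t=5 this is 360, so t decreases.
The s-coordinate has no critical point in that direction and runs off to infinity.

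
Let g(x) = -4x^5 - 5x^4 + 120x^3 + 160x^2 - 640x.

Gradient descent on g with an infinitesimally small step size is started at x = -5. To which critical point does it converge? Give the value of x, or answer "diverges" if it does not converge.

-4

g'(x) = -20(x - 4)(x - 1)(x + 2)(x + 4), so g'(-5) = -3240.
Gradient descent moves in the -g' direction, i.e. x is increasing.
The nearest critical point in that direction is x = -4, where g'' = 1600 > 0 (a local minimum). The iterate converges there.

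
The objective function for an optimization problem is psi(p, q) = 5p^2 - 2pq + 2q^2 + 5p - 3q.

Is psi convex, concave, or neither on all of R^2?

psi is quadratic, so its Hessian is the constant matrix H = [[10, -2], [-2, 4]].
det(H) = 36, tr(H) = 14.
det(H) > 0 and tr(H) > 0, so H is positive definite everywhere: convex.

convex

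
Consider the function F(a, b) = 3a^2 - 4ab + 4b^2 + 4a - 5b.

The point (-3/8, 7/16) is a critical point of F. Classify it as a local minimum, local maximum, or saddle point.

The Hessian of F is constant: H = [[6, -4], [-4, 8]].
det(H) = 6·8 − (-4)² = 32.
det(H) > 0 and tr(H) = 14 > 0, so H is positive definite and the point is a local minimum.

local minimum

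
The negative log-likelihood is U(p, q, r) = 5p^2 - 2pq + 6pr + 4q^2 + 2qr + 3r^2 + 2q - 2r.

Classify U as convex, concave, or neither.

convex

U is quadratic, so its Hessian is the constant matrix H = [[10, -2, 6], [-2, 8, 2], [6, 2, 6]].
Leading principal minors: 10, 76, 80.
All positive ⇒ H ≻ 0 ⇒ convex.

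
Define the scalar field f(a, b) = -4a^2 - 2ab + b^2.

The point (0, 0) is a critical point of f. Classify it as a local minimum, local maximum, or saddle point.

The Hessian of f is constant: H = [[-8, -2], [-2, 2]].
det(H) = (-8)·2 − (-2)² = -20.
Since det(H) < 0, H is indefinite and the critical point is a saddle point.

saddle point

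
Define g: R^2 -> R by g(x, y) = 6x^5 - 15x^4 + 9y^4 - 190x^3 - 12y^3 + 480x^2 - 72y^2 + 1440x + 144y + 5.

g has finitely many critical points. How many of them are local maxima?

g separates as a function of x plus a function of y, so ∇g=0 decouples.
∂g/∂x = 30(x - 4)(x - 3)(x + 1)(x + 4) = 0 at x ∈ {-4, -1, 3, 4}; ∂g/∂y = 36(y - 2)(y - 1)(y + 2) = 0 at y ∈ {-2, 1, 2}.
The Hessian is diagonal: diag(g_xx, g_yy). Second derivatives: g_xx(-4)=-5040, g_xx(-1)=1800, g_xx(3)=-840, g_xx(4)=1200; g_yy(-2)=432, g_yy(1)=-108, g_yy(2)=144.
Local maxima occur where both diagonal entries negative: (-4, 1), (3, 1). Count: 2.

2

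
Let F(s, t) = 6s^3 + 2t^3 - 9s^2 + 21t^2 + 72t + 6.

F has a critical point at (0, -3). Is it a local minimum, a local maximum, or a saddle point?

saddle point

The mixed partial ∂²F/∂s∂t is 0, so the Hessian at any point is diag(F_ss, F_tt) = diag(18(2s - 1), 6(2t + 7)).
At (0, -3): H = diag(-18, 6).
The eigenvalues have opposite signs, so H is indefinite: a saddle point.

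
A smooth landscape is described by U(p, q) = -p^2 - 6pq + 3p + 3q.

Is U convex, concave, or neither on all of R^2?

U is quadratic, so its Hessian is the constant matrix H = [[-2, -6], [-6, 0]].
det(H) = -36, tr(H) = -2.
det(H) < 0, so H is indefinite: neither convex nor concave.

neither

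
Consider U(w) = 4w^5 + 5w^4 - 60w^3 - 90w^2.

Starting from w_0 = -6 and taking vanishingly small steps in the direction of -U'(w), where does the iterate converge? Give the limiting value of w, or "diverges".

diverges

U'(w) = 20w(w - 3)(w + 1)(w + 3), so U'(-6) = 16200.
Gradient descent moves in the -U' direction, i.e. w is decreasing.
There is no critical point below w=-6, and U' keeps the same sign, so the iterate runs off to −∞.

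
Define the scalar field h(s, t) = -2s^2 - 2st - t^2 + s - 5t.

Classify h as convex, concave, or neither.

h is quadratic, so its Hessian is the constant matrix H = [[-4, -2], [-2, -2]].
det(H) = 4, tr(H) = -6.
det(H) > 0 and tr(H) < 0, so H is negative definite everywhere: concave.

concave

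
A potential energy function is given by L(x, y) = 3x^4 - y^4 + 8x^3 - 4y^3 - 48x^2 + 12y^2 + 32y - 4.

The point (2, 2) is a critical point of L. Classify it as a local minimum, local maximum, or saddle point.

The mixed partial ∂²L/∂x∂y is 0, so the Hessian at any point is diag(L_xx, L_yy) = diag(12(3x^2 + 4x - 8), 12(-y^2 - 2y + 2)).
At (2, 2): H = diag(144, -72).
The eigenvalues have opposite signs, so H is indefinite: a saddle point.

saddle point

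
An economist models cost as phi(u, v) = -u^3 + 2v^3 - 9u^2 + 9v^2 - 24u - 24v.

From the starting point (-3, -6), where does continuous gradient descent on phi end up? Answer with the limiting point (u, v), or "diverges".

phi is separable, so gradient descent decouples: u follows -∂phi/∂u, v follows -∂phi/∂v.
∂phi/∂u = -3(u + 2)(u + 4); at u=-3 this is 3, so u decreases.
∂phi/∂v = 6(v - 1)(v + 4); at v=-6 this is 84, so v decreases.
The v-coordinate has no critical point in that direction and runs off to infinity.

diverges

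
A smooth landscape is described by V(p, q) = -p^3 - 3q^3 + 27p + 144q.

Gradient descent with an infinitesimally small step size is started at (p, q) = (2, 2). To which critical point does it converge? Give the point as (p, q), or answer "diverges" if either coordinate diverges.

V is separable, so gradient descent decouples: p follows -∂V/∂p, q follows -∂V/∂q.
∂V/∂p = -3(p - 3)(p + 3); at p=2 this is 15, so p decreases.
∂V/∂q = -9(q - 4)(q + 4); at q=2 this is 108, so q decreases.
p converges to its nearest critical value -3 (a local min of the p-part); q converges to -4. The iterate converges to (-3, -4).

(-3, -4)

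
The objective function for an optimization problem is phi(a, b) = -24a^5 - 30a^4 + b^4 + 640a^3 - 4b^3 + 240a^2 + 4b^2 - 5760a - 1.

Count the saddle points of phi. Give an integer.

6

phi separates as a function of a plus a function of b, so ∇phi=0 decouples.
∂phi/∂a = -120(a - 3)(a - 2)(a + 2)(a + 4) = 0 at a ∈ {-4, -2, 2, 3}; ∂phi/∂b = 4b(b - 2)(b - 1) = 0 at b ∈ {0, 1, 2}.
The Hessian is diagonal: diag(phi_aa, phi_bb). Second derivatives: phi_aa(-4)=10080, phi_aa(-2)=-4800, phi_aa(2)=2880, phi_aa(3)=-4200; phi_bb(0)=8, phi_bb(1)=-4, phi_bb(2)=8.
Saddle points occur where the two diagonal entries have opposite signs: (-4, 1), (-2, 0), (-2, 2), (2, 1), (3, 0), (3, 2). Count: 6.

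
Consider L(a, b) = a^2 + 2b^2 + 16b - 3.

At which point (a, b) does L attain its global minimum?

(0, -4)

L(a,b) separates as P(a) + Q(b) − 3, so its minimum is min P + min Q − 3.
P'(a) = 2a vanishes at a ∈ {0}; Q'(b) = 4b + 16 vanishes at b ∈ {-4}.
Local minima of P (where P''>0): P(0)=0. Local minima of Q: Q(-4)=-32.
So the global minimum of L is P(0) + Q(-4) − 3 = 0 − 32 − 3 = -35, attained at (0, -4).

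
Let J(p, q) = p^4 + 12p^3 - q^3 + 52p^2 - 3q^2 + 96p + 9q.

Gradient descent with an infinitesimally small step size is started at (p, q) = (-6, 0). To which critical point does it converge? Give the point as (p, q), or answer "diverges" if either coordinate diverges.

J is separable, so gradient descent decouples: p follows -∂J/∂p, q follows -∂J/∂q.
∂J/∂p = 4(p + 2)(p + 3)(p + 4); at p=-6 this is -96, so p increases.
∂J/∂q = -3(q - 1)(q + 3); at q=0 this is 9, so q decreases.
p converges to its nearest critical value -4 (a local min of the p-part); q converges to -3. The iterate converges to (-4, -3).

(-4, -3)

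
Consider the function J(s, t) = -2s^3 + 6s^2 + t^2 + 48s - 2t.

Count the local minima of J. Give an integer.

J separates as a function of s plus a function of t, so ∇J=0 decouples.
∂J/∂s = -6(s - 4)(s + 2) = 0 at s ∈ {-2, 4}; ∂J/∂t = 2(t - 1) = 0 at t ∈ {1}.
The Hessian is diagonal: diag(J_ss, J_tt). Second derivatives: J_ss(-2)=36, J_ss(4)=-36; J_tt(1)=2.
Local minima occur where both diagonal entries positive: (-2, 1). Count: 1.

1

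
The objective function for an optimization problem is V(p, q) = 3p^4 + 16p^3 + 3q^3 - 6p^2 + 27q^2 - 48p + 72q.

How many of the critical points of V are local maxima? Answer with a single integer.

1

V separates as a function of p plus a function of q, so ∇V=0 decouples.
∂V/∂p = 12(p - 1)(p + 1)(p + 4) = 0 at p ∈ {-4, -1, 1}; ∂V/∂q = 9(q + 2)(q + 4) = 0 at q ∈ {-4, -2}.
The Hessian is diagonal: diag(V_pp, V_qq). Second derivatives: V_pp(-4)=180, V_pp(-1)=-72, V_pp(1)=120; V_qq(-4)=-18, V_qq(-2)=18.
Local maxima occur where both diagonal entries negative: (-1, -4). Count: 1.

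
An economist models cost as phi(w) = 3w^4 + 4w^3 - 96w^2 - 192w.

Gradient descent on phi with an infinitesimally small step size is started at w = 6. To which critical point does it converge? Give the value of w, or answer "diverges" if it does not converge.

phi'(w) = 12(w - 4)(w + 1)(w + 4), so phi'(6) = 1680.
Gradient descent moves in the -phi' direction, i.e. w is decreasing.
The nearest critical point in that direction is w = 4, where phi'' = 480 > 0 (a local minimum). The iterate converges there.

4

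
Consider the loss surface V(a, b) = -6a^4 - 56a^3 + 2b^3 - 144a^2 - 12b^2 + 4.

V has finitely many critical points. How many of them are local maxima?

V separates as a function of a plus a function of b, so ∇V=0 decouples.
∂V/∂a = -24a(a + 3)(a + 4) = 0 at a ∈ {-4, -3, 0}; ∂V/∂b = 6b(b - 4) = 0 at b ∈ {0, 4}.
The Hessian is diagonal: diag(V_aa, V_bb). Second derivatives: V_aa(-4)=-96, V_aa(-3)=72, V_aa(0)=-288; V_bb(0)=-24, V_bb(4)=24.
Local maxima occur where both diagonal entries negative: (-4, 0), (0, 0). Count: 2.

2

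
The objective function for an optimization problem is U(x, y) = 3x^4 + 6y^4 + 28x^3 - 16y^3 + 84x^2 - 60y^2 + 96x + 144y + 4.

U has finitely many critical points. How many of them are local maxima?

1

U separates as a function of x plus a function of y, so ∇U=0 decouples.
∂U/∂x = 12(x + 1)(x + 2)(x + 4) = 0 at x ∈ {-4, -2, -1}; ∂U/∂y = 24(y - 3)(y - 1)(y + 2) = 0 at y ∈ {-2, 1, 3}.
The Hessian is diagonal: diag(U_xx, U_yy). Second derivatives: U_xx(-4)=72, U_xx(-2)=-24, U_xx(-1)=36; U_yy(-2)=360, U_yy(1)=-144, U_yy(3)=240.
Local maxima occur where both diagonal entries negative: (-2, 1). Count: 1.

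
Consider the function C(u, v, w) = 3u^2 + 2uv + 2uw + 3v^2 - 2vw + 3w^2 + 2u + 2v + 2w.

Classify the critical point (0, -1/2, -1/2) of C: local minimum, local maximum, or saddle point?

local minimum

The Hessian is constant: H = [[6, 2, 2], [2, 6, -2], [2, -2, 6]].
Leading principal minors: Δ₁ = 6, Δ₂ = 32, Δ₃ = 128.
All leading minors are positive, so H is positive definite: a local minimum.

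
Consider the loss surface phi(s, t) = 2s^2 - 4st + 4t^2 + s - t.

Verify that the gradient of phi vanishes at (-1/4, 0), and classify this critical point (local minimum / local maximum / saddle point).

∇phi = (4s - 4t + 1, -4s + 8t - 1); substituting (-1/4, 0) gives ∇phi = (0, 0), so (-1/4, 0) is indeed a critical point.
The Hessian of phi is constant: H = [[4, -4], [-4, 8]].
det(H) = 4·8 − (-4)² = 16.
det(H) > 0 and tr(H) = 12 > 0, so H is positive definite and the point is a local minimum.

local minimum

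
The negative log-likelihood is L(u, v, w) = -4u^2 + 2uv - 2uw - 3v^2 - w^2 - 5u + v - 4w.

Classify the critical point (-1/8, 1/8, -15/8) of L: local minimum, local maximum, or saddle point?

local maximum

The Hessian is constant: H = [[-8, 2, -2], [2, -6, 0], [-2, 0, -2]].
Leading principal minors: Δ₁ = -8, Δ₂ = 44, Δ₃ = -64.
The minors alternate sign starting negative (−, +, −), so H is negative definite: a local maximum.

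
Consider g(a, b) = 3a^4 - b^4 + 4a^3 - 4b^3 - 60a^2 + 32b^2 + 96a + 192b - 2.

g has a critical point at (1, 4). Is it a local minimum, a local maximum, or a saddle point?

The mixed partial ∂²g/∂a∂b is 0, so the Hessian at any point is diag(g_aa, g_bb) = diag(12(3a^2 + 2a - 10), 4(-3b^2 - 6b + 16)).
At (1, 4): H = diag(-60, -224).
Both eigenvalues are negative, so H is negative definite: a local maximum.

local maximum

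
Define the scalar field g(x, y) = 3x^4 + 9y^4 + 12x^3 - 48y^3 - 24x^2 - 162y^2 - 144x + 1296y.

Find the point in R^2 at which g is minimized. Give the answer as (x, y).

(2, -3)

g(x,y) separates as P(x) + Q(y), so its minimum is min P + min Q.
P'(x) = 12(x - 2)(x + 2)(x + 3) vanishes at x ∈ {-3, -2, 2}; Q'(y) = 36(y - 4)(y - 3)(y + 3) vanishes at y ∈ {-3, 3, 4}.
Local minima of P (where P''>0): P(-3)=135, P(2)=-240. Local minima of Q: Q(-3)=-3321, Q(4)=1824.
So the global minimum of g is P(2) + Q(-3) = -240 − 3321 = -3561, attained at (2, -3).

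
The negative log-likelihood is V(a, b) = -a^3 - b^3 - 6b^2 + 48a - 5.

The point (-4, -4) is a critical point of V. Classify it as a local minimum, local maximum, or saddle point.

local minimum

The mixed partial ∂²V/∂a∂b is 0, so the Hessian at any point is diag(V_aa, V_bb) = diag(-6a, -6(b + 2)).
At (-4, -4): H = diag(24, 12).
Both eigenvalues are positive, so H is positive definite: a local minimum.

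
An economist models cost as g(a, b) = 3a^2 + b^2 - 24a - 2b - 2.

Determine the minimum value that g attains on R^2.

g(a,b) separates as P(a) + Q(b) − 2, so its minimum is min P + min Q − 2.
P'(a) = 6a - 24 vanishes at a ∈ {4}; Q'(b) = 2b - 2 vanishes at b ∈ {1}.
Local minima of P (where P''>0): P(4)=-48. Local minima of Q: Q(1)=-1.
So the global minimum of g is P(4) + Q(1) − 2 = -48 − 1 − 2 = -51, attained at (4, 1).

-51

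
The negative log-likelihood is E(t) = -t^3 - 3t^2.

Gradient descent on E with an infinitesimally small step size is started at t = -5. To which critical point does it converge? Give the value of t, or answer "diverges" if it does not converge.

-2

E'(t) = -3t(t + 2), so E'(-5) = -45.
Gradient descent moves in the -E' direction, i.e. t is increasing.
The nearest critical point in that direction is t = -2, where E'' = 6 > 0 (a local minimum). The iterate converges there.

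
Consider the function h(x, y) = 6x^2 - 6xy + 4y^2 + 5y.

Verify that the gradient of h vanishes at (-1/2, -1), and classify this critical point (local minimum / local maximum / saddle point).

∇h = (12x - 6y, -6x + 8y + 5); substituting (-1/2, -1) gives ∇h = (0, 0), so (-1/2, -1) is indeed a critical point.
The Hessian of h is constant: H = [[12, -6], [-6, 8]].
det(H) = 12·8 − (-6)² = 60.
det(H) > 0 and tr(H) = 20 > 0, so H is positive definite and the point is a local minimum.

local minimum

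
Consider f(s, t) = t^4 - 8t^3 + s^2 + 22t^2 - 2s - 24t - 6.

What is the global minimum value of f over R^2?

-16

f(s,t) separates as P(s) + Q(t) − 6, so its minimum is min P + min Q − 6.
P'(s) = 2s - 2 vanishes at s ∈ {1}; Q'(t) = 4(t - 3)(t - 2)(t - 1) vanishes at t ∈ {1, 2, 3}.
Local minima of P (where P''>0): P(1)=-1. Local minima of Q: Q(1)=-9, Q(3)=-9.
So the global minimum of f is P(1) + Q(1) − 6 = -1 − 9 − 6 = -16, attained at (1, 1).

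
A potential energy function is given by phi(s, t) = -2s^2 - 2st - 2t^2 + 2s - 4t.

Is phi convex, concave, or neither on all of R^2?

concave

phi is quadratic, so its Hessian is the constant matrix H = [[-4, -2], [-2, -4]].
det(H) = 12, tr(H) = -8.
det(H) > 0 and tr(H) < 0, so H is negative definite everywhere: concave.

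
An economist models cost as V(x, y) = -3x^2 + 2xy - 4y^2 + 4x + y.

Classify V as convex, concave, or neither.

V is quadratic, so its Hessian is the constant matrix H = [[-6, 2], [2, -8]].
det(H) = 44, tr(H) = -14.
det(H) > 0 and tr(H) < 0, so H is negative definite everywhere: concave.

concave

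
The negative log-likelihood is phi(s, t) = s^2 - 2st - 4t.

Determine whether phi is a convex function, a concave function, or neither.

phi is quadratic, so its Hessian is the constant matrix H = [[2, -2], [-2, 0]].
det(H) = -4, tr(H) = 2.
det(H) < 0, so H is indefinite: neither convex nor concave.

neither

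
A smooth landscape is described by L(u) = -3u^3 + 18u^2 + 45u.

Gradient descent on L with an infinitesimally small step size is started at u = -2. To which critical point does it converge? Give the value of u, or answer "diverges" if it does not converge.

-1

L'(u) = -9(u - 5)(u + 1), so L'(-2) = -63.
Gradient descent moves in the -L' direction, i.e. u is increasing.
The nearest critical point in that direction is u = -1, where L'' = 54 > 0 (a local minimum). The iterate converges there.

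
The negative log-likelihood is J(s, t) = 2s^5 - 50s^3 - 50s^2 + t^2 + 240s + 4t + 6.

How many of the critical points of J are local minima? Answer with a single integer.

J separates as a function of s plus a function of t, so ∇J=0 decouples.
∂J/∂s = 10(s - 4)(s - 1)(s + 2)(s + 3) = 0 at s ∈ {-3, -2, 1, 4}; ∂J/∂t = 2(t + 2) = 0 at t ∈ {-2}.
The Hessian is diagonal: diag(J_ss, J_tt). Second derivatives: J_ss(-3)=-280, J_ss(-2)=180, J_ss(1)=-360, J_ss(4)=1260; J_tt(-2)=2.
Local minima occur where both diagonal entries positive: (-2, -2), (4, -2). Count: 2.

2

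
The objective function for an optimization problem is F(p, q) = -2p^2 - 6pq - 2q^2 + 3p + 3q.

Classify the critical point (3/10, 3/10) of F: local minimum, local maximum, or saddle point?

The Hessian of F is constant: H = [[-4, -6], [-6, -4]].
det(H) = (-4)·(-4) − (-6)² = -20.
Since det(H) < 0, H is indefinite and the critical point is a saddle point.

saddle point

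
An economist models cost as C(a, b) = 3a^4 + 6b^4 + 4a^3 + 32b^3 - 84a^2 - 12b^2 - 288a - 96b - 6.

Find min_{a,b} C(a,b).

C(a,b) separates as P(a) + Q(b) − 6, so its minimum is min P + min Q − 6.
P'(a) = 12(a - 4)(a + 2)(a + 3) vanishes at a ∈ {-3, -2, 4}; Q'(b) = 24(b - 1)(b + 1)(b + 4) vanishes at b ∈ {-4, -1, 1}.
Local minima of P (where P''>0): P(-3)=243, P(4)=-1472. Local minima of Q: Q(-4)=-320, Q(1)=-70.
So the global minimum of C is P(4) + Q(-4) − 6 = -1472 − 320 − 6 = -1798, attained at (4, -4).

-1798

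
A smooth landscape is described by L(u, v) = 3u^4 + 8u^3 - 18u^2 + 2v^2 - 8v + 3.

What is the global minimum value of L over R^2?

-140

L(u,v) separates as P(u) + Q(v) + 3, so its minimum is min P + min Q + 3.
P'(u) = 12u(u - 1)(u + 3) vanishes at u ∈ {-3, 0, 1}; Q'(v) = 4v - 8 vanishes at v ∈ {2}.
Local minima of P (where P''>0): P(-3)=-135, P(1)=-7. Local minima of Q: Q(2)=-8.
So the global minimum of L is P(-3) + Q(2) + 3 = -135 − 8 + 3 = -140, attained at (-3, 2).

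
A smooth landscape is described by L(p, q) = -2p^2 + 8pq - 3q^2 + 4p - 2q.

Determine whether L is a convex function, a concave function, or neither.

neither

L is quadratic, so its Hessian is the constant matrix H = [[-4, 8], [8, -6]].
det(H) = -40, tr(H) = -10.
det(H) < 0, so H is indefinite: neither convex nor concave.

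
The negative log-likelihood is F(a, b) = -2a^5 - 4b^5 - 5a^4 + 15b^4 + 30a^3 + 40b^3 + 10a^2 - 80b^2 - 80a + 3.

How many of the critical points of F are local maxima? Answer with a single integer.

4

F separates as a function of a plus a function of b, so ∇F=0 decouples.
∂F/∂a = -10(a - 2)(a - 1)(a + 1)(a + 4) = 0 at a ∈ {-4, -1, 1, 2}; ∂F/∂b = -20b(b - 4)(b - 1)(b + 2) = 0 at b ∈ {-2, 0, 1, 4}.
The Hessian is diagonal: diag(F_aa, F_bb). Second derivatives: F_aa(-4)=900, F_aa(-1)=-180, F_aa(1)=100, F_aa(2)=-180; F_bb(-2)=720, F_bb(0)=-160, F_bb(1)=180, F_bb(4)=-1440.
Local maxima occur where both diagonal entries negative: (-1, 0), (-1, 4), (2, 0), (2, 4). Count: 4.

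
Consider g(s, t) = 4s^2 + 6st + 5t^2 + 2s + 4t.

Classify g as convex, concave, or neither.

g is quadratic, so its Hessian is the constant matrix H = [[8, 6], [6, 10]].
det(H) = 44, tr(H) = 18.
det(H) > 0 and tr(H) > 0, so H is positive definite everywhere: convex.

convex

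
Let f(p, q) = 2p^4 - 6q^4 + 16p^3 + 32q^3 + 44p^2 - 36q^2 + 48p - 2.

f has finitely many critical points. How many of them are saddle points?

f separates as a function of p plus a function of q, so ∇f=0 decouples.
∂f/∂p = 8(p + 1)(p + 2)(p + 3) = 0 at p ∈ {-3, -2, -1}; ∂f/∂q = -24q(q - 3)(q - 1) = 0 at q ∈ {0, 1, 3}.
The Hessian is diagonal: diag(f_pp, f_qq). Second derivatives: f_pp(-3)=16, f_pp(-2)=-8, f_pp(-1)=16; f_qq(0)=-72, f_qq(1)=48, f_qq(3)=-144.
Saddle points occur where the two diagonal entries have opposite signs: (-3, 0), (-3, 3), (-2, 1), (-1, 0), (-1, 3). Count: 5.

5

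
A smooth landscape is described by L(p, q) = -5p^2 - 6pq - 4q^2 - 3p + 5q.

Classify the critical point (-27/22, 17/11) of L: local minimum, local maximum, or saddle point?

The Hessian of L is constant: H = [[-10, -6], [-6, -8]].
det(H) = (-10)·(-8) − (-6)² = 44.
det(H) > 0 and tr(H) = -18 < 0, so H is negative definite and the point is a local maximum.

local maximum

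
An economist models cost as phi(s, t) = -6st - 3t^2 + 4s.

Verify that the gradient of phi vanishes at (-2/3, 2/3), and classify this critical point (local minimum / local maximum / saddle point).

∇phi = (-6t + 4, -6s - 6t); substituting (-2/3, 2/3) gives ∇phi = (0, 0), so (-2/3, 2/3) is indeed a critical point.
The Hessian of phi is constant: H = [[0, -6], [-6, -6]].
det(H) = 0·(-6) − (-6)² = -36.
Since det(H) < 0, H is indefinite and the critical point is a saddle point.

saddle point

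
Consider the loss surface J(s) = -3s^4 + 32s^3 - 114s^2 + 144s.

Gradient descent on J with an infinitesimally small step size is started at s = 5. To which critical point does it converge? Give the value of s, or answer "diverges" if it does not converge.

diverges

J'(s) = -12(s - 4)(s - 3)(s - 1), so J'(5) = -96.
Gradient descent moves in the -J' direction, i.e. s is increasing.
There is no critical point above s=5, and J' keeps the same sign, so the iterate runs off to +∞.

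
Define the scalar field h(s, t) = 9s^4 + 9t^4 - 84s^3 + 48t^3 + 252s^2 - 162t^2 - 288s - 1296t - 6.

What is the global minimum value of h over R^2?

h(s,t) separates as P(s) + Q(t) − 6, so its minimum is min P + min Q − 6.
P'(s) = 36(s - 4)(s - 2)(s - 1) vanishes at s ∈ {1, 2, 4}; Q'(t) = 36(t - 3)(t + 3)(t + 4) vanishes at t ∈ {-4, -3, 3}.
Local minima of P (where P''>0): P(1)=-111, P(4)=-192. Local minima of Q: Q(-4)=1824, Q(3)=-3321.
So the global minimum of h is P(4) + Q(3) − 6 = -192 − 3321 − 6 = -3519, attained at (4, 3).

-3519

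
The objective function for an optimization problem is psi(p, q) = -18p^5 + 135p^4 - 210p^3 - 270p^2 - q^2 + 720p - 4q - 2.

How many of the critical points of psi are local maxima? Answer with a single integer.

psi separates as a function of p plus a function of q, so ∇psi=0 decouples.
∂psi/∂p = -90(p - 4)(p - 2)(p - 1)(p + 1) = 0 at p ∈ {-1, 1, 2, 4}; ∂psi/∂q = -2(q + 2) = 0 at q ∈ {-2}.
The Hessian is diagonal: diag(psi_pp, psi_qq). Second derivatives: psi_pp(-1)=2700, psi_pp(1)=-540, psi_pp(2)=540, psi_pp(4)=-2700; psi_qq(-2)=-2.
Local maxima occur where both diagonal entries negative: (1, -2), (4, -2). Count: 2.

2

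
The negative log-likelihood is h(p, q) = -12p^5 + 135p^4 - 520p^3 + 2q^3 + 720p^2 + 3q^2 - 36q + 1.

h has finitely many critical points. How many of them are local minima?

h separates as a function of p plus a function of q, so ∇h=0 decouples.
∂h/∂p = -60p(p - 4)(p - 3)(p - 2) = 0 at p ∈ {0, 2, 3, 4}; ∂h/∂q = 6(q - 2)(q + 3) = 0 at q ∈ {-3, 2}.
The Hessian is diagonal: diag(h_pp, h_qq). Second derivatives: h_pp(0)=1440, h_pp(2)=-240, h_pp(3)=180, h_pp(4)=-480; h_qq(-3)=-30, h_qq(2)=30.
Local minima occur where both diagonal entries positive: (0, 2), (3, 2). Count: 2.

2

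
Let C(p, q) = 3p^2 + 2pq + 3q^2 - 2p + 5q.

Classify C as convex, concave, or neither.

C is quadratic, so its Hessian is the constant matrix H = [[6, 2], [2, 6]].
det(H) = 32, tr(H) = 12.
det(H) > 0 and tr(H) > 0, so H is positive definite everywhere: convex.

convex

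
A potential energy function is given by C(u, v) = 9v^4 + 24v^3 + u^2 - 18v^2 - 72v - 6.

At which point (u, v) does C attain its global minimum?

C(u,v) separates as P(u) + Q(v) − 6, so its minimum is min P + min Q − 6.
P'(u) = 2u vanishes at u ∈ {0}; Q'(v) = 36(v - 1)(v + 1)(v + 2) vanishes at v ∈ {-2, -1, 1}.
Local minima of P (where P''>0): P(0)=0. Local minima of Q: Q(-2)=24, Q(1)=-57.
So the global minimum of C is P(0) + Q(1) − 6 = 0 − 57 − 6 = -63, attained at (0, 1).

(0, 1)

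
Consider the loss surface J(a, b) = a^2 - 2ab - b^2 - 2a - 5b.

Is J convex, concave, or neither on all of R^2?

J is quadratic, so its Hessian is the constant matrix H = [[2, -2], [-2, -2]].
det(H) = -8, tr(H) = 0.
det(H) < 0, so H is indefinite: neither convex nor concave.

neither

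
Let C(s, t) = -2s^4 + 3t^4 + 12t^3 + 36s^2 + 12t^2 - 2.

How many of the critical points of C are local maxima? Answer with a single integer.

2

C separates as a function of s plus a function of t, so ∇C=0 decouples.
∂C/∂s = -8s(s - 3)(s + 3) = 0 at s ∈ {-3, 0, 3}; ∂C/∂t = 12t(t + 1)(t + 2) = 0 at t ∈ {-2, -1, 0}.
The Hessian is diagonal: diag(C_ss, C_tt). Second derivatives: C_ss(-3)=-144, C_ss(0)=72, C_ss(3)=-144; C_tt(-2)=24, C_tt(-1)=-12, C_tt(0)=24.
Local maxima occur where both diagonal entries negative: (-3, -1), (3, -1). Count: 2.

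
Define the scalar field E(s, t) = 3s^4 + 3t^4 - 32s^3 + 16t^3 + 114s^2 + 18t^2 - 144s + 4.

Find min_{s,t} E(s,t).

-82

E(s,t) separates as P(s) + Q(t) + 4, so its minimum is min P + min Q + 4.
P'(s) = 12(s - 4)(s - 3)(s - 1) vanishes at s ∈ {1, 3, 4}; Q'(t) = 12t(t + 1)(t + 3) vanishes at t ∈ {-3, -1, 0}.
Local minima of P (where P''>0): P(1)=-59, P(4)=-32. Local minima of Q: Q(-3)=-27, Q(0)=0.
So the global minimum of E is P(1) + Q(-3) + 4 = -59 − 27 + 4 = -82, attained at (1, -3).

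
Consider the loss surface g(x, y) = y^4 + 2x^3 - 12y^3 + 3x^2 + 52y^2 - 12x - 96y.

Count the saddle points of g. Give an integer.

3

g separates as a function of x plus a function of y, so ∇g=0 decouples.
∂g/∂x = 6(x - 1)(x + 2) = 0 at x ∈ {-2, 1}; ∂g/∂y = 4(y - 4)(y - 3)(y - 2) = 0 at y ∈ {2, 3, 4}.
The Hessian is diagonal: diag(g_xx, g_yy). Second derivatives: g_xx(-2)=-18, g_xx(1)=18; g_yy(2)=8, g_yy(3)=-4, g_yy(4)=8.
Saddle points occur where the two diagonal entries have opposite signs: (-2, 2), (-2, 4), (1, 3). Count: 3.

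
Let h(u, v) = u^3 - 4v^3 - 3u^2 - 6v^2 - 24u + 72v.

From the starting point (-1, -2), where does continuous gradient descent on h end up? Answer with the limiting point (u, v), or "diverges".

(4, -3)

h is separable, so gradient descent decouples: u follows -∂h/∂u, v follows -∂h/∂v.
∂h/∂u = 3(u - 4)(u + 2); at u=-1 this is -15, so u increases.
∂h/∂v = -12(v - 2)(v + 3); at v=-2 this is 48, so v decreases.
u converges to its nearest critical value 4 (a local min of the u-part); v converges to -3. The iterate converges to (4, -3).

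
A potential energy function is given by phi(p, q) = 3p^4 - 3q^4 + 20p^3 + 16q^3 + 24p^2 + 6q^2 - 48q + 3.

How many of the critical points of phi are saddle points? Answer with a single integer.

phi separates as a function of p plus a function of q, so ∇phi=0 decouples.
∂phi/∂p = 12p(p + 1)(p + 4) = 0 at p ∈ {-4, -1, 0}; ∂phi/∂q = -12(q - 4)(q - 1)(q + 1) = 0 at q ∈ {-1, 1, 4}.
The Hessian is diagonal: diag(phi_pp, phi_qq). Second derivatives: phi_pp(-4)=144, phi_pp(-1)=-36, phi_pp(0)=48; phi_qq(-1)=-120, phi_qq(1)=72, phi_qq(4)=-180.
Saddle points occur where the two diagonal entries have opposite signs: (-4, -1), (-4, 4), (-1, 1), (0, -1), (0, 4). Count: 5.

5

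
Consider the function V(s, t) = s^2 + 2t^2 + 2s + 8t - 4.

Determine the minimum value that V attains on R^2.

-13

V(s,t) separates as P(s) + Q(t) − 4, so its minimum is min P + min Q − 4.
P'(s) = 2s + 2 vanishes at s ∈ {-1}; Q'(t) = 4(t + 2) vanishes at t ∈ {-2}.
Local minima of P (where P''>0): P(-1)=-1. Local minima of Q: Q(-2)=-8.
So the global minimum of V is P(-1) + Q(-2) − 4 = -1 − 8 − 4 = -13, attained at (-1, -2).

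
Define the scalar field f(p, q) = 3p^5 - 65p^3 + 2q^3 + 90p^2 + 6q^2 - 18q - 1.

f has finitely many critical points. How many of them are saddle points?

f separates as a function of p plus a function of q, so ∇f=0 decouples.
∂f/∂p = 15p(p - 3)(p - 1)(p + 4) = 0 at p ∈ {-4, 0, 1, 3}; ∂f/∂q = 6(q - 1)(q + 3) = 0 at q ∈ {-3, 1}.
The Hessian is diagonal: diag(f_pp, f_qq). Second derivatives: f_pp(-4)=-2100, f_pp(0)=180, f_pp(1)=-150, f_pp(3)=630; f_qq(-3)=-24, f_qq(1)=24.
Saddle points occur where the two diagonal entries have opposite signs: (-4, 1), (0, -3), (1, 1), (3, -3). Count: 4.

4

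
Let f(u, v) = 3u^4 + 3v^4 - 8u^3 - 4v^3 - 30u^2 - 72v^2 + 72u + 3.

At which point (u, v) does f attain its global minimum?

(-2, 4)

f(u,v) separates as P(u) + Q(v) + 3, so its minimum is min P + min Q + 3.
P'(u) = 12(u - 3)(u - 1)(u + 2) vanishes at u ∈ {-2, 1, 3}; Q'(v) = 12v(v - 4)(v + 3) vanishes at v ∈ {-3, 0, 4}.
Local minima of P (where P''>0): P(-2)=-152, P(3)=-27. Local minima of Q: Q(-3)=-297, Q(4)=-640.
So the global minimum of f is P(-2) + Q(4) + 3 = -152 − 640 + 3 = -789, attained at (-2, 4).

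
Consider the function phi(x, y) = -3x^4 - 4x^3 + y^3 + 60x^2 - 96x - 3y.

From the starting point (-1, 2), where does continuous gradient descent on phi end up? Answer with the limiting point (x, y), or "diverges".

(1, 1)

phi is separable, so gradient descent decouples: x follows -∂phi/∂x, y follows -∂phi/∂y.
∂phi/∂x = -12(x - 2)(x - 1)(x + 4); at x=-1 this is -216, so x increases.
∂phi/∂y = 3(y - 1)(y + 1); at y=2 this is 9, so y decreases.
x converges to its nearest critical value 1 (a local min of the x-part); y converges to 1. The iterate converges to (1, 1).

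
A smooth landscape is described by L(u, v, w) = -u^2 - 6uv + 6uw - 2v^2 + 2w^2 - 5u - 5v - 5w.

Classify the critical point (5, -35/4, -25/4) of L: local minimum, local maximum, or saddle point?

The Hessian is constant: H = [[-2, -6, 6], [-6, -4, 0], [6, 0, 4]].
Leading principal minors: Δ₁ = -2, Δ₂ = -28, Δ₃ = 32.
The minors fit neither the all-positive nor the alternating-sign pattern, so H is indefinite: a saddle point.

saddle point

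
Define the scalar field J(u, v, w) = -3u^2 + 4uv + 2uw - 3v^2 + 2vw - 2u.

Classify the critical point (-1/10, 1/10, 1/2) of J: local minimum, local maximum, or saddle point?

saddle point

The Hessian is constant: H = [[-6, 4, 2], [4, -6, 2], [2, 2, 0]].
Leading principal minors: Δ₁ = -6, Δ₂ = 20, Δ₃ = 80.
The minors fit neither the all-positive nor the alternating-sign pattern, so H is indefinite: a saddle point.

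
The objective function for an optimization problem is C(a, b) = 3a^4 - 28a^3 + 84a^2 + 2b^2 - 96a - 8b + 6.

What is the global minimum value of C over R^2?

-66

C(a,b) separates as P(a) + Q(b) + 6, so its minimum is min P + min Q + 6.
P'(a) = 12(a - 4)(a - 2)(a - 1) vanishes at a ∈ {1, 2, 4}; Q'(b) = 4b - 8 vanishes at b ∈ {2}.
Local minima of P (where P''>0): P(1)=-37, P(4)=-64. Local minima of Q: Q(2)=-8.
So the global minimum of C is P(4) + Q(2) + 6 = -64 − 8 + 6 = -66, attained at (4, 2).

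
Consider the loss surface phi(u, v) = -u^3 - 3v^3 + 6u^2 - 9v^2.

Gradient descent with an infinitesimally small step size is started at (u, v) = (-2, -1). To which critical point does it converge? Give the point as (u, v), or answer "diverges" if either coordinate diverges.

(0, -2)

phi is separable, so gradient descent decouples: u follows -∂phi/∂u, v follows -∂phi/∂v.
∂phi/∂u = -3u(u - 4); at u=-2 this is -36, so u increases.
∂phi/∂v = -9v(v + 2); at v=-1 this is 9, so v decreases.
u converges to its nearest critical value 0 (a local min of the u-part); v converges to -2. The iterate converges to (0, -2).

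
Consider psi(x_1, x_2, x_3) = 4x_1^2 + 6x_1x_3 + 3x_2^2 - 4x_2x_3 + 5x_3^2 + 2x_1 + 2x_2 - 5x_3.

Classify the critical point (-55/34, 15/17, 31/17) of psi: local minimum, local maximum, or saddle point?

local minimum

The Hessian is constant: H = [[8, 0, 6], [0, 6, -4], [6, -4, 10]].
Leading principal minors: Δ₁ = 8, Δ₂ = 48, Δ₃ = 136.
All leading minors are positive, so H is positive definite: a local minimum.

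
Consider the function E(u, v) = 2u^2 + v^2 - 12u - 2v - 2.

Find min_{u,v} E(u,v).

-21

E(u,v) separates as P(u) + Q(v) − 2, so its minimum is min P + min Q − 2.
P'(u) = 4u - 12 vanishes at u ∈ {3}; Q'(v) = 2v - 2 vanishes at v ∈ {1}.
Local minima of P (where P''>0): P(3)=-18. Local minima of Q: Q(1)=-1.
So the global minimum of E is P(3) + Q(1) − 2 = -18 − 1 − 2 = -21, attained at (3, 1).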